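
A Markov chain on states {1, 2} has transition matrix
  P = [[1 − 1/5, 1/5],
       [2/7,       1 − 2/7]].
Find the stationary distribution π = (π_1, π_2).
π_1 = 10/17, π_2 = 7/17

Solve πP = π with π_1 + π_2 = 1. From πP = π: π_1 · (1 − 1/5) + π_2 · 2/7 = π_1 ⇒ π_2 · 2/7 = π_1 · 1/5 ⇒ π_2/π_1 = (1/5)/(2/7) = 7/10. Together with π_1 + π_2 = 1:
  π_1 = (2/7)/(1/5 + 2/7) = (2/7)/(17/35) = 10/17,
  π_2 = (1/5)/(1/5 + 2/7) = (1/5)/(17/35) = 7/17.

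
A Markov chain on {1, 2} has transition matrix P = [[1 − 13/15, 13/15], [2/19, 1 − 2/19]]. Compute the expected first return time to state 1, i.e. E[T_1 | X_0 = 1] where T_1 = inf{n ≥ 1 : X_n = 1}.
E[T_1 | X_0 = 1] = 1/π_1 = 277/30

For an irreducible recurrent Markov chain with stationary distribution π, E[T_i | X_0 = i] = 1/π_i (Kac's formula). Here π_1 = (2/19)/(13/15 + 2/19) = (2/19)/(277/285) = 30/277, so E[T_1 | X_0 = 1] = 1/π_1 = (13/15 + 2/19)/(2/19) = (277/285)/(2/19) = 277/30.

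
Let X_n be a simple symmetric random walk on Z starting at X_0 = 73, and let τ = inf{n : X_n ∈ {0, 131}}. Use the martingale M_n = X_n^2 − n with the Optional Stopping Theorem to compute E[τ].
E[τ] = 4234

M_n = X_n^2 − n is a martingale (since E[X_{n+1}^2 | F_n] = X_n^2 + 1). By OST (τ has finite mean in a bounded region), E[M_τ] = E[M_0] = X_0^2 − 0 = 73^2 = 5329. Also E[M_τ] = E[X_τ^2] − E[τ]. The walk exits at 0 or 131, with P(hit 131 first) = 73/131, so E[X_τ^2] = 131^2 · 73/131 + 0 = 9563. Thus E[τ] = E[X_τ^2] − E[M_τ] = 9563 − 5329 = 4234 = 73(131 − 73) = 4234.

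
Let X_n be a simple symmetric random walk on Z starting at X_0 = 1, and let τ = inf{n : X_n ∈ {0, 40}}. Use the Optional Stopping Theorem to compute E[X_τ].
E[X_τ] = 1

X_n is a martingale and τ is a bounded-mean stopping time (indeed τ is finite a.s. with bounded expectation since the walk is in a bounded region). By the OST, E[X_τ] = E[X_0] = 1. Equivalently: E[X_τ] = 40 · P(hit 40 first) + 0 · P(hit 0 first) = 40 · (1/40) = 1.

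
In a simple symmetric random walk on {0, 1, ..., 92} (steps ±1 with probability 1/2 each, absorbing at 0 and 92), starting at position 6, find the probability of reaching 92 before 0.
P(hit 92 before 0) = 6/92 = 3/46

Let u_k = P(hit 92 before 0 | start at k). Then u_0 = 0, u_92 = 1, and u_k = u_{k-1}/2 + u_{k+1}/2 for 1 ≤ k ≤ 91. This harmonic recurrence is solved by u_k = k/92, giving u_6 = 6/92 = 3/46.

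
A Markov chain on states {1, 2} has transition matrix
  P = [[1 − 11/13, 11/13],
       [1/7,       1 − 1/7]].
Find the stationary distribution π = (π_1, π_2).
π_1 = 13/90, π_2 = 77/90

Solve πP = π with π_1 + π_2 = 1. From πP = π: π_1 · (1 − 11/13) + π_2 · 1/7 = π_1 ⇒ π_2 · 1/7 = π_1 · 11/13 ⇒ π_2/π_1 = (11/13)/(1/7) = 77/13. Together with π_1 + π_2 = 1:
  π_1 = (1/7)/(11/13 + 1/7) = (1/7)/(90/91) = 13/90,
  π_2 = (11/13)/(11/13 + 1/7) = (11/13)/(90/91) = 77/90.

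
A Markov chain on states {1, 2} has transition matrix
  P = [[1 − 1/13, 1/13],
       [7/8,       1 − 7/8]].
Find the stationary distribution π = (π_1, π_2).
π_1 = 91/99, π_2 = 8/99

Solve πP = π with π_1 + π_2 = 1. From πP = π: π_1 · (1 − 1/13) + π_2 · 7/8 = π_1 ⇒ π_2 · 7/8 = π_1 · 1/13 ⇒ π_2/π_1 = (1/13)/(7/8) = 8/91. Together with π_1 + π_2 = 1:
  π_1 = (7/8)/(1/13 + 7/8) = (7/8)/(99/104) = 91/99,
  π_2 = (1/13)/(1/13 + 7/8) = (1/13)/(99/104) = 8/99.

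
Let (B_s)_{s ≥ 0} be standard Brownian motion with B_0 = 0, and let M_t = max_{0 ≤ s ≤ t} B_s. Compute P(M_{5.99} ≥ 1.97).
P(M_{5.99} ≥ 1.97) = 2·P(B_{5.99} ≥ 1.97) = 2(1 − Φ(1.97/√5.99)) ≈ 0.4209

By the reflection principle for Brownian motion, P(M_t ≥ a) = 2 · P(B_t ≥ a) for a ≥ 0. Since B_t ~ N(0, t), P(B_t ≥ 1.97) = 1 − Φ(1.97/√t) = 1 − Φ(1.97/√5.99) = 1 − Φ(0.8049). So
  P(M_{5.99} ≥ 1.97) = 2(1 − Φ(0.8049)) ≈ 0.4209.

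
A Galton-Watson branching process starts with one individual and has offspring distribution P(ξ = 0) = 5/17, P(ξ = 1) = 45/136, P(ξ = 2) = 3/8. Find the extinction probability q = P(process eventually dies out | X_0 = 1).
q = 40/51

The pgf is f(s) = 5/17 + 45/136·s + 3/8·s². The extinction probability q is the smallest fixed point of f in [0, 1]. Setting s = f(s):
  3/8·s² + (45/136 − 1)·s + 5/17 = 0
  3/8·s² − (5/17 + 3/8)·s + 5/17 = 0
which factors as (s − 1)·(3/8·s − 5/17) = 0, giving roots s = 1 and s = (5/17)/(3/8) = 40/51.
Mean offspring μ = 45/136 + 2·3/8 = 147/136 > 1 (supercritical), so q < 1. The extinction probability is the smaller root: q = (5/17)/(3/8) = 40/51.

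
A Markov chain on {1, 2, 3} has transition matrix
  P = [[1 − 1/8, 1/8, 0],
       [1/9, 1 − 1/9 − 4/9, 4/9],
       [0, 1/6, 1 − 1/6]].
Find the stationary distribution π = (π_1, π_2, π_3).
π = (8/41, 9/41, 24/41)

This is a birth-death chain on three states, which satisfies detailed balance: π_1 · P_{12} = π_2 · P_{21} and π_2 · P_{23} = π_3 · P_{32}.
From π_1 · 1/8 = π_2 · 1/9: π_2/π_1 = (1/8)/(1/9) = 9/8.
From π_2 · 4/9 = π_3 · 1/6: π_3/π_2 = (4/9)/(1/6) = 8/3.
Take π_1 proportional to 1; then unnormalized π = (1, 9/8, 3). Normalize by dividing by the sum 41/8:
  π = (8/41, 9/41, 24/41).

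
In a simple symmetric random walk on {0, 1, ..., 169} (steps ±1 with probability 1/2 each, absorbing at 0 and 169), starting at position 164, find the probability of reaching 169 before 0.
P(hit 169 before 0) = 164/169

Let u_k = P(hit 169 before 0 | start at k). Then u_0 = 0, u_169 = 1, and u_k = u_{k-1}/2 + u_{k+1}/2 for 1 ≤ k ≤ 168. This harmonic recurrence is solved by u_k = k/169, giving u_164 = 164/169.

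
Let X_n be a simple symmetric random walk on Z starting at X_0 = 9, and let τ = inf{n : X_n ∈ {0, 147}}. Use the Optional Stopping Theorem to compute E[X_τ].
E[X_τ] = 9

X_n is a martingale and τ is a bounded-mean stopping time (indeed τ is finite a.s. with bounded expectation since the walk is in a bounded region). By the OST, E[X_τ] = E[X_0] = 9. Equivalently: E[X_τ] = 147 · P(hit 147 first) + 0 · P(hit 0 first) = 147 · (9/147) = 9.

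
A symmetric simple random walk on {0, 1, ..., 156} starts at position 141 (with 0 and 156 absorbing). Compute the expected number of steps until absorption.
E[τ | X_0 = 141] = 2115

Let v_k = E[τ | X_0 = k]. Boundary: v_0 = v_156 = 0. Recurrence: v_k = 1 + (v_{k-1} + v_{k+1})/2 for 1 ≤ k ≤ 155. The particular solution to v_k − (v_{k-1} + v_{k+1})/2 = 1 is v_k = −k^2. Adding homogeneous solution A + B k and matching boundaries gives v_k = k (156 − k). Substituting k = 141: v_141 = 141 · 15 = 2115.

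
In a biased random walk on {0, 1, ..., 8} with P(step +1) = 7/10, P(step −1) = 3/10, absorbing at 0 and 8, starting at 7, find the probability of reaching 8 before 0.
P(hit 8 before 0) = (1 − (3/7)^7) / (1 − (3/7)^8) = 1437373/1439560

Let u_k denote P(reach 8 before 0 | start at k). Boundary: u_0 = 0, u_8 = 1. Recurrence: u_k = 7/10·u_{k+1} + 3/10·u_{k-1} for 1 ≤ k ≤ 7. Try u_k = A + B·r^k with r = q/p = (3/10)/(7/10) = 3/7. Substitution satisfies the recurrence; boundary conditions give:
  u_k = (1 − r^k) / (1 − r^N) = (1 − (3/7)^7) / (1 − (3/7)^8) = 1437373/1439560.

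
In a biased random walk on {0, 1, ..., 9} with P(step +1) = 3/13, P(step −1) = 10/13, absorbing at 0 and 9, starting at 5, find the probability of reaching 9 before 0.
P(hit 9 before 0) = (1 − (10/3)^5) / (1 − (10/3)^9) = 1154331/142854331

Let u_k denote P(reach 9 before 0 | start at k). Boundary: u_0 = 0, u_9 = 1. Recurrence: u_k = 3/13·u_{k+1} + 10/13·u_{k-1} for 1 ≤ k ≤ 8. Try u_k = A + B·r^k with r = q/p = (10/13)/(3/13) = 10/3. Substitution satisfies the recurrence; boundary conditions give:
  u_k = (1 − r^k) / (1 − r^N) = (1 − (10/3)^5) / (1 − (10/3)^9) = 1154331/142854331.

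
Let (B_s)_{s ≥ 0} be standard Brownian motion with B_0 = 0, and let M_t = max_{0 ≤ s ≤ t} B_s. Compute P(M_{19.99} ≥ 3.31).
P(M_{19.99} ≥ 3.31) = 2·P(B_{19.99} ≥ 3.31) = 2(1 − Φ(3.31/√19.99)) ≈ 0.4591

By the reflection principle for Brownian motion, P(M_t ≥ a) = 2 · P(B_t ≥ a) for a ≥ 0. Since B_t ~ N(0, t), P(B_t ≥ 3.31) = 1 − Φ(3.31/√t) = 1 − Φ(3.31/√19.99) = 1 − Φ(0.7403). So
  P(M_{19.99} ≥ 3.31) = 2(1 − Φ(0.7403)) ≈ 0.4591.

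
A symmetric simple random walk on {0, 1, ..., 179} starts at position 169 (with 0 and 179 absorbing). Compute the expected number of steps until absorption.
E[τ | X_0 = 169] = 1690

Let v_k = E[τ | X_0 = k]. Boundary: v_0 = v_179 = 0. Recurrence: v_k = 1 + (v_{k-1} + v_{k+1})/2 for 1 ≤ k ≤ 178. The particular solution to v_k − (v_{k-1} + v_{k+1})/2 = 1 is v_k = −k^2. Adding homogeneous solution A + B k and matching boundaries gives v_k = k (179 − k). Substituting k = 169: v_169 = 169 · 10 = 1690.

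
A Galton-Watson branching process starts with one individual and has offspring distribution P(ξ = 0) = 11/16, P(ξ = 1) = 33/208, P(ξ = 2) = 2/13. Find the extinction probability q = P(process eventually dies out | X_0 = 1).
q = 1

Mean offspring μ = 0·11/16 + 1·33/208 + 2·2/13 = 97/208 ≤ 1. For μ ≤ 1 with offspring not concentrated at 1, the Galton-Watson process goes extinct almost surely, so q = 1.
(Algebraic check: The pgf is f(s) = 11/16 + 33/208·s + 2/13·s². The extinction probability q is the smallest fixed point of f in [0, 1]. Setting s = f(s):
  2/13·s² + (33/208 − 1)·s + 11/16 = 0
  2/13·s² − (11/16 + 2/13)·s + 11/16 = 0
which factors as (s − 1)·(2/13·s − 11/16) = 0, giving roots s = 1 and s = (11/16)/(2/13) = 143/32. Since 143/32 ≥ 1, the smallest root in [0, 1] is s = 1.)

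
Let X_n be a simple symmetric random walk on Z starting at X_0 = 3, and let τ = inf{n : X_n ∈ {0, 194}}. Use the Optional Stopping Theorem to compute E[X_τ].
E[X_τ] = 3

X_n is a martingale and τ is a bounded-mean stopping time (indeed τ is finite a.s. with bounded expectation since the walk is in a bounded region). By the OST, E[X_τ] = E[X_0] = 3. Equivalently: E[X_τ] = 194 · P(hit 194 first) + 0 · P(hit 0 first) = 194 · (3/194) = 3.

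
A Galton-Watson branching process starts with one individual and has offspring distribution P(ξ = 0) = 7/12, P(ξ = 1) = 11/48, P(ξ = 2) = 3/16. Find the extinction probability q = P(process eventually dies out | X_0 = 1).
q = 1

Mean offspring μ = 0·7/12 + 1·11/48 + 2·3/16 = 29/48 ≤ 1. For μ ≤ 1 with offspring not concentrated at 1, the Galton-Watson process goes extinct almost surely, so q = 1.
(Algebraic check: The pgf is f(s) = 7/12 + 11/48·s + 3/16·s². The extinction probability q is the smallest fixed point of f in [0, 1]. Setting s = f(s):
  3/16·s² + (11/48 − 1)·s + 7/12 = 0
  3/16·s² − (7/12 + 3/16)·s + 7/12 = 0
which factors as (s − 1)·(3/16·s − 7/12) = 0, giving roots s = 1 and s = (7/12)/(3/16) = 28/9. Since 28/9 ≥ 1, the smallest root in [0, 1] is s = 1.)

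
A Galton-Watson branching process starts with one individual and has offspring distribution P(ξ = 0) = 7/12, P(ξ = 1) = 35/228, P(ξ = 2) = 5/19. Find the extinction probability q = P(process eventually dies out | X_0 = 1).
q = 1

Mean offspring μ = 0·7/12 + 1·35/228 + 2·5/19 = 155/228 ≤ 1. For μ ≤ 1 with offspring not concentrated at 1, the Galton-Watson process goes extinct almost surely, so q = 1.
(Algebraic check: The pgf is f(s) = 7/12 + 35/228·s + 5/19·s². The extinction probability q is the smallest fixed point of f in [0, 1]. Setting s = f(s):
  5/19·s² + (35/228 − 1)·s + 7/12 = 0
  5/19·s² − (7/12 + 5/19)·s + 7/12 = 0
which factors as (s − 1)·(5/19·s − 7/12) = 0, giving roots s = 1 and s = (7/12)/(5/19) = 133/60. Since 133/60 ≥ 1, the smallest root in [0, 1] is s = 1.)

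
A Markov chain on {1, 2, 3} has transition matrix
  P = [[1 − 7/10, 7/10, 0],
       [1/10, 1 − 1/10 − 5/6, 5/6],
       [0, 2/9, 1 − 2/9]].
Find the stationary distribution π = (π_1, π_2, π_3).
π = (4/137, 28/137, 105/137)

This is a birth-death chain on three states, which satisfies detailed balance: π_1 · P_{12} = π_2 · P_{21} and π_2 · P_{23} = π_3 · P_{32}.
From π_1 · 7/10 = π_2 · 1/10: π_2/π_1 = (7/10)/(1/10) = 7.
From π_2 · 5/6 = π_3 · 2/9: π_3/π_2 = (5/6)/(2/9) = 15/4.
Take π_1 proportional to 1; then unnormalized π = (1, 7, 105/4). Normalize by dividing by the sum 137/4:
  π = (4/137, 28/137, 105/137).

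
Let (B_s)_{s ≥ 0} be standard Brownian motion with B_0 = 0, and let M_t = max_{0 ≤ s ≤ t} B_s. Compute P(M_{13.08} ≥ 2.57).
P(M_{13.08} ≥ 2.57) = 2·P(B_{13.08} ≥ 2.57) = 2(1 − Φ(2.57/√13.08)) ≈ 0.4773

By the reflection principle for Brownian motion, P(M_t ≥ a) = 2 · P(B_t ≥ a) for a ≥ 0. Since B_t ~ N(0, t), P(B_t ≥ 2.57) = 1 − Φ(2.57/√t) = 1 − Φ(2.57/√13.08) = 1 − Φ(0.7106). So
  P(M_{13.08} ≥ 2.57) = 2(1 − Φ(0.7106)) ≈ 0.4773.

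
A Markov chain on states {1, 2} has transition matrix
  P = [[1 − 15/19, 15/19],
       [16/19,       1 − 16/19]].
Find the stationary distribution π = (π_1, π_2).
π_1 = 16/31, π_2 = 15/31

Solve πP = π with π_1 + π_2 = 1. From πP = π: π_1 · (1 − 15/19) + π_2 · 16/19 = π_1 ⇒ π_2 · 16/19 = π_1 · 15/19 ⇒ π_2/π_1 = (15/19)/(16/19) = 15/16. Together with π_1 + π_2 = 1:
  π_1 = (16/19)/(15/19 + 16/19) = (16/19)/(31/19) = 16/31,
  π_2 = (15/19)/(15/19 + 16/19) = (15/19)/(31/19) = 15/31.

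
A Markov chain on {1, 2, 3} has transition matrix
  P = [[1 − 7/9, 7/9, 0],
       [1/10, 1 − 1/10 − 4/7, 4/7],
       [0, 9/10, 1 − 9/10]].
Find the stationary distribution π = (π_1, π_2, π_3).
π = (81/1111, 630/1111, 400/1111)

This is a birth-death chain on three states, which satisfies detailed balance: π_1 · P_{12} = π_2 · P_{21} and π_2 · P_{23} = π_3 · P_{32}.
From π_1 · 7/9 = π_2 · 1/10: π_2/π_1 = (7/9)/(1/10) = 70/9.
From π_2 · 4/7 = π_3 · 9/10: π_3/π_2 = (4/7)/(9/10) = 40/63.
Take π_1 proportional to 1; then unnormalized π = (1, 70/9, 400/81). Normalize by dividing by the sum 1111/81:
  π = (81/1111, 630/1111, 400/1111).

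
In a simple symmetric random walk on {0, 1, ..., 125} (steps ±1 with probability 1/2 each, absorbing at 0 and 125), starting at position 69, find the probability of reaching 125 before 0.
P(hit 125 before 0) = 69/125

Let u_k = P(hit 125 before 0 | start at k). Then u_0 = 0, u_125 = 1, and u_k = u_{k-1}/2 + u_{k+1}/2 for 1 ≤ k ≤ 124. This harmonic recurrence is solved by u_k = k/125, giving u_69 = 69/125.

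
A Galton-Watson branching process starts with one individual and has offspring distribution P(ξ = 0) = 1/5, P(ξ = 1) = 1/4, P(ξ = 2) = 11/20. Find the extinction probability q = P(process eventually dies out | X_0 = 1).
q = 4/11

The pgf is f(s) = 1/5 + 1/4·s + 11/20·s². The extinction probability q is the smallest fixed point of f in [0, 1]. Setting s = f(s):
  11/20·s² + (1/4 − 1)·s + 1/5 = 0
  11/20·s² − (1/5 + 11/20)·s + 1/5 = 0
which factors as (s − 1)·(11/20·s − 1/5) = 0, giving roots s = 1 and s = (1/5)/(11/20) = 4/11.
Mean offspring μ = 1/4 + 2·11/20 = 27/20 > 1 (supercritical), so q < 1. The extinction probability is the smaller root: q = (1/5)/(11/20) = 4/11.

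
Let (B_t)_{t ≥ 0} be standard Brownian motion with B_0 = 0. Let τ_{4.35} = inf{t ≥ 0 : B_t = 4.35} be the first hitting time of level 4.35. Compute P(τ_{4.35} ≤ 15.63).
P(τ_{4.35} ≤ 15.63) = 2(1 − Φ(4.35/√15.63)) = 2(1 − Φ(1.1003)) ≈ 0.2712

By the reflection principle for standard BM, P(τ_b ≤ t) = 2 · P(B_t ≥ b). Since B_t ~ N(0, t), P(B_t ≥ 4.35) = 1 − Φ(4.35/√t) = 1 − Φ(4.35/√15.63) = 1 − Φ(1.1003) ≈ 0.13560. Doubling: P(τ_{4.35} ≤ 15.63) ≈ 2 · 0.13560 = 0.27120 ≈ 0.2712.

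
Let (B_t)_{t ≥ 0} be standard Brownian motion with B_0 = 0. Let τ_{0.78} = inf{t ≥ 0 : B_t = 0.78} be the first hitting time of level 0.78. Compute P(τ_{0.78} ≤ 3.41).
P(τ_{0.78} ≤ 3.41) = 2(1 − Φ(0.78/√3.41)) = 2(1 − Φ(0.4224)) ≈ 0.6727

By the reflection principle for standard BM, P(τ_b ≤ t) = 2 · P(B_t ≥ b). Since B_t ~ N(0, t), P(B_t ≥ 0.78) = 1 − Φ(0.78/√t) = 1 − Φ(0.78/√3.41) = 1 − Φ(0.4224) ≈ 0.33637. Doubling: P(τ_{0.78} ≤ 3.41) ≈ 2 · 0.33637 = 0.67274 ≈ 0.6727.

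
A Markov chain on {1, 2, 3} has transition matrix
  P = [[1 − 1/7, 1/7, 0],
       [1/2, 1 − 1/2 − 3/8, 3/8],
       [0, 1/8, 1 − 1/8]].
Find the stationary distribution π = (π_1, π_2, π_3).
π = (7/15, 2/15, 2/5)

This is a birth-death chain on three states, which satisfies detailed balance: π_1 · P_{12} = π_2 · P_{21} and π_2 · P_{23} = π_3 · P_{32}.
From π_1 · 1/7 = π_2 · 1/2: π_2/π_1 = (1/7)/(1/2) = 2/7.
From π_2 · 3/8 = π_3 · 1/8: π_3/π_2 = (3/8)/(1/8) = 3.
Take π_1 proportional to 1; then unnormalized π = (1, 2/7, 6/7). Normalize by dividing by the sum 15/7:
  π = (7/15, 2/15, 2/5).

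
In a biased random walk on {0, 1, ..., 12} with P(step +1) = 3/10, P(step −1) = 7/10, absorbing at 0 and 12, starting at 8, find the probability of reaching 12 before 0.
P(hit 12 before 0) = (1 − (7/3)^8) / (1 − (7/3)^12) = 201042/5965843

Let u_k denote P(reach 12 before 0 | start at k). Boundary: u_0 = 0, u_12 = 1. Recurrence: u_k = 3/10·u_{k+1} + 7/10·u_{k-1} for 1 ≤ k ≤ 11. Try u_k = A + B·r^k with r = q/p = (7/10)/(3/10) = 7/3. Substitution satisfies the recurrence; boundary conditions give:
  u_k = (1 − r^k) / (1 − r^N) = (1 − (7/3)^8) / (1 − (7/3)^12) = 201042/5965843.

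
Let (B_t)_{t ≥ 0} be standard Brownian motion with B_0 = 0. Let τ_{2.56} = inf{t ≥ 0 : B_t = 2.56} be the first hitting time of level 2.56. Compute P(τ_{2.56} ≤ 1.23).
P(τ_{2.56} ≤ 1.23) = 2(1 − Φ(2.56/√1.23)) = 2(1 − Φ(2.3083)) ≈ 0.0210

By the reflection principle for standard BM, P(τ_b ≤ t) = 2 · P(B_t ≥ b). Since B_t ~ N(0, t), P(B_t ≥ 2.56) = 1 − Φ(2.56/√t) = 1 − Φ(2.56/√1.23) = 1 − Φ(2.3083) ≈ 0.01049. Doubling: P(τ_{2.56} ≤ 1.23) ≈ 2 · 0.01049 = 0.02098 ≈ 0.0210.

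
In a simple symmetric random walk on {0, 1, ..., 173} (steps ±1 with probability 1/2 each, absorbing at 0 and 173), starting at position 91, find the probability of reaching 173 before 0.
P(hit 173 before 0) = 91/173

Let u_k = P(hit 173 before 0 | start at k). Then u_0 = 0, u_173 = 1, and u_k = u_{k-1}/2 + u_{k+1}/2 for 1 ≤ k ≤ 172. This harmonic recurrence is solved by u_k = k/173, giving u_91 = 91/173.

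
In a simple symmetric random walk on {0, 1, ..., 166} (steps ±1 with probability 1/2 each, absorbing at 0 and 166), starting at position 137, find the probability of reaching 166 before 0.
P(hit 166 before 0) = 137/166

Let u_k = P(hit 166 before 0 | start at k). Then u_0 = 0, u_166 = 1, and u_k = u_{k-1}/2 + u_{k+1}/2 for 1 ≤ k ≤ 165. This harmonic recurrence is solved by u_k = k/166, giving u_137 = 137/166.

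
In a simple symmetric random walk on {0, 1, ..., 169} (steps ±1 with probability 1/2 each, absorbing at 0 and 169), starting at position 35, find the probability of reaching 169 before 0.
P(hit 169 before 0) = 35/169

Let u_k = P(hit 169 before 0 | start at k). Then u_0 = 0, u_169 = 1, and u_k = u_{k-1}/2 + u_{k+1}/2 for 1 ≤ k ≤ 168. This harmonic recurrence is solved by u_k = k/169, giving u_35 = 35/169.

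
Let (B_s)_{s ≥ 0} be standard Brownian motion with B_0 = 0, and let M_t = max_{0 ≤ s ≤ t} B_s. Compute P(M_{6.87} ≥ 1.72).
P(M_{6.87} ≥ 1.72) = 2·P(B_{6.87} ≥ 1.72) = 2(1 − Φ(1.72/√6.87)) ≈ 0.5117

By the reflection principle for Brownian motion, P(M_t ≥ a) = 2 · P(B_t ≥ a) for a ≥ 0. Since B_t ~ N(0, t), P(B_t ≥ 1.72) = 1 − Φ(1.72/√t) = 1 − Φ(1.72/√6.87) = 1 − Φ(0.6562). So
  P(M_{6.87} ≥ 1.72) = 2(1 − Φ(0.6562)) ≈ 0.5117.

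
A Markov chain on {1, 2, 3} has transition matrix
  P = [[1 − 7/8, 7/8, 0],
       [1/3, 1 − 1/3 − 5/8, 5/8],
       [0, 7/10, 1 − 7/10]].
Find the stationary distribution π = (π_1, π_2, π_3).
π = (32/191, 84/191, 75/191)

This is a birth-death chain on three states, which satisfies detailed balance: π_1 · P_{12} = π_2 · P_{21} and π_2 · P_{23} = π_3 · P_{32}.
From π_1 · 7/8 = π_2 · 1/3: π_2/π_1 = (7/8)/(1/3) = 21/8.
From π_2 · 5/8 = π_3 · 7/10: π_3/π_2 = (5/8)/(7/10) = 25/28.
Take π_1 proportional to 1; then unnormalized π = (1, 21/8, 75/32). Normalize by dividing by the sum 191/32:
  π = (32/191, 84/191, 75/191).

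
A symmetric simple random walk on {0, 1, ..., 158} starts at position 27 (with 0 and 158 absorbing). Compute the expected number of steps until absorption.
E[τ | X_0 = 27] = 3537

Let v_k = E[τ | X_0 = k]. Boundary: v_0 = v_158 = 0. Recurrence: v_k = 1 + (v_{k-1} + v_{k+1})/2 for 1 ≤ k ≤ 157. The particular solution to v_k − (v_{k-1} + v_{k+1})/2 = 1 is v_k = −k^2. Adding homogeneous solution A + B k and matching boundaries gives v_k = k (158 − k). Substituting k = 27: v_27 = 27 · 131 = 3537.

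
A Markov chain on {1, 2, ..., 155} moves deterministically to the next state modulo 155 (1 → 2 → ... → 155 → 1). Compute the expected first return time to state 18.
E[T_18 | X_0 = 18] = 155

The chain cycles deterministically, so starting at state 18 it returns in exactly 155 steps. Equivalently, the stationary distribution is uniform π_j = 1/155 for every state j, so by Kac's formula E[T_18] = 1/π_18 = 155.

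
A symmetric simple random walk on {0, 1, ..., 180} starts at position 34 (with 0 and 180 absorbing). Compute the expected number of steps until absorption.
E[τ | X_0 = 34] = 4964

Let v_k = E[τ | X_0 = k]. Boundary: v_0 = v_180 = 0. Recurrence: v_k = 1 + (v_{k-1} + v_{k+1})/2 for 1 ≤ k ≤ 179. The particular solution to v_k − (v_{k-1} + v_{k+1})/2 = 1 is v_k = −k^2. Adding homogeneous solution A + B k and matching boundaries gives v_k = k (180 − k). Substituting k = 34: v_34 = 34 · 146 = 4964.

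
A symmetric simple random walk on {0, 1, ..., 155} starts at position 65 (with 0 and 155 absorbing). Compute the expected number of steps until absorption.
E[τ | X_0 = 65] = 5850

Let v_k = E[τ | X_0 = k]. Boundary: v_0 = v_155 = 0. Recurrence: v_k = 1 + (v_{k-1} + v_{k+1})/2 for 1 ≤ k ≤ 154. The particular solution to v_k − (v_{k-1} + v_{k+1})/2 = 1 is v_k = −k^2. Adding homogeneous solution A + B k and matching boundaries gives v_k = k (155 − k). Substituting k = 65: v_65 = 65 · 90 = 5850.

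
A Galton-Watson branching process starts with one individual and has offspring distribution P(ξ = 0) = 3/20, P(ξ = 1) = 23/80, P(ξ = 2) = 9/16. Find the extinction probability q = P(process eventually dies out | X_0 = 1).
q = 4/15

The pgf is f(s) = 3/20 + 23/80·s + 9/16·s². The extinction probability q is the smallest fixed point of f in [0, 1]. Setting s = f(s):
  9/16·s² + (23/80 − 1)·s + 3/20 = 0
  9/16·s² − (3/20 + 9/16)·s + 3/20 = 0
which factors as (s − 1)·(9/16·s − 3/20) = 0, giving roots s = 1 and s = (3/20)/(9/16) = 4/15.
Mean offspring μ = 23/80 + 2·9/16 = 113/80 > 1 (supercritical), so q < 1. The extinction probability is the smaller root: q = (3/20)/(9/16) = 4/15.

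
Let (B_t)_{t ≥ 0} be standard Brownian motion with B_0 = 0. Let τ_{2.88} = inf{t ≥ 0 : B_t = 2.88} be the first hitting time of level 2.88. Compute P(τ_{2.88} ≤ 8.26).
P(τ_{2.88} ≤ 8.26) = 2(1 − Φ(2.88/√8.26)) = 2(1 − Φ(1.0021)) ≈ 0.3163

By the reflection principle for standard BM, P(τ_b ≤ t) = 2 · P(B_t ≥ b). Since B_t ~ N(0, t), P(B_t ≥ 2.88) = 1 − Φ(2.88/√t) = 1 − Φ(2.88/√8.26) = 1 − Φ(1.0021) ≈ 0.15815. Doubling: P(τ_{2.88} ≤ 8.26) ≈ 2 · 0.15815 = 0.31630 ≈ 0.3163.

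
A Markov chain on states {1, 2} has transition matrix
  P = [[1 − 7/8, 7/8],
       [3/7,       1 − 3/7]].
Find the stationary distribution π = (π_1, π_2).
π_1 = 24/73, π_2 = 49/73

Solve πP = π with π_1 + π_2 = 1. From πP = π: π_1 · (1 − 7/8) + π_2 · 3/7 = π_1 ⇒ π_2 · 3/7 = π_1 · 7/8 ⇒ π_2/π_1 = (7/8)/(3/7) = 49/24. Together with π_1 + π_2 = 1:
  π_1 = (3/7)/(7/8 + 3/7) = (3/7)/(73/56) = 24/73,
  π_2 = (7/8)/(7/8 + 3/7) = (7/8)/(73/56) = 49/73.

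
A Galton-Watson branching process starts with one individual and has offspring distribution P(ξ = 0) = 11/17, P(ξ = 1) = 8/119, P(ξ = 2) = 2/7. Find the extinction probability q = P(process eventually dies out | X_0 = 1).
q = 1

Mean offspring μ = 0·11/17 + 1·8/119 + 2·2/7 = 76/119 ≤ 1. For μ ≤ 1 with offspring not concentrated at 1, the Galton-Watson process goes extinct almost surely, so q = 1.
(Algebraic check: The pgf is f(s) = 11/17 + 8/119·s + 2/7·s². The extinction probability q is the smallest fixed point of f in [0, 1]. Setting s = f(s):
  2/7·s² + (8/119 − 1)·s + 11/17 = 0
  2/7·s² − (11/17 + 2/7)·s + 11/17 = 0
which factors as (s − 1)·(2/7·s − 11/17) = 0, giving roots s = 1 and s = (11/17)/(2/7) = 77/34. Since 77/34 ≥ 1, the smallest root in [0, 1] is s = 1.)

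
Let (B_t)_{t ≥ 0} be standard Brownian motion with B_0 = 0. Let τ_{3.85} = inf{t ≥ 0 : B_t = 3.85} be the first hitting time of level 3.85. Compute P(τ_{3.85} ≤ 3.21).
P(τ_{3.85} ≤ 3.21) = 2(1 − Φ(3.85/√3.21)) = 2(1 − Φ(2.1489)) ≈ 0.0316

By the reflection principle for standard BM, P(τ_b ≤ t) = 2 · P(B_t ≥ b). Since B_t ~ N(0, t), P(B_t ≥ 3.85) = 1 − Φ(3.85/√t) = 1 − Φ(3.85/√3.21) = 1 − Φ(2.1489) ≈ 0.01582. Doubling: P(τ_{3.85} ≤ 3.21) ≈ 2 · 0.01582 = 0.03164 ≈ 0.0316.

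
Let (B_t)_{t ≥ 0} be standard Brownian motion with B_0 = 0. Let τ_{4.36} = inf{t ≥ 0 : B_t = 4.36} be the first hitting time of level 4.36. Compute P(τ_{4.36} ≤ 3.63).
P(τ_{4.36} ≤ 3.63) = 2(1 − Φ(4.36/√3.63)) = 2(1 − Φ(2.2884)) ≈ 0.0221

By the reflection principle for standard BM, P(τ_b ≤ t) = 2 · P(B_t ≥ b). Since B_t ~ N(0, t), P(B_t ≥ 4.36) = 1 − Φ(4.36/√t) = 1 − Φ(4.36/√3.63) = 1 − Φ(2.2884) ≈ 0.01106. Doubling: P(τ_{4.36} ≤ 3.63) ≈ 2 · 0.01106 = 0.02212 ≈ 0.0221.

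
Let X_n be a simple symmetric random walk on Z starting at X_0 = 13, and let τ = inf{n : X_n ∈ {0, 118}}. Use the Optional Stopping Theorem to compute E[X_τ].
E[X_τ] = 13

X_n is a martingale and τ is a bounded-mean stopping time (indeed τ is finite a.s. with bounded expectation since the walk is in a bounded region). By the OST, E[X_τ] = E[X_0] = 13. Equivalently: E[X_τ] = 118 · P(hit 118 first) + 0 · P(hit 0 first) = 118 · (13/118) = 13.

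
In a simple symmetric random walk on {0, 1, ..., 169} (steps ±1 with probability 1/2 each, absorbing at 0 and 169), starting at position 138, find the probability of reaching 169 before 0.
P(hit 169 before 0) = 138/169

Let u_k = P(hit 169 before 0 | start at k). Then u_0 = 0, u_169 = 1, and u_k = u_{k-1}/2 + u_{k+1}/2 for 1 ≤ k ≤ 168. This harmonic recurrence is solved by u_k = k/169, giving u_138 = 138/169.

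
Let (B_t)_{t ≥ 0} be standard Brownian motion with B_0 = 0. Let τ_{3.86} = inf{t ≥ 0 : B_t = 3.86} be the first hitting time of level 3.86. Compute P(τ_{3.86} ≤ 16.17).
P(τ_{3.86} ≤ 16.17) = 2(1 − Φ(3.86/√16.17)) = 2(1 − Φ(0.9599)) ≈ 0.3371

By the reflection principle for standard BM, P(τ_b ≤ t) = 2 · P(B_t ≥ b). Since B_t ~ N(0, t), P(B_t ≥ 3.86) = 1 − Φ(3.86/√t) = 1 − Φ(3.86/√16.17) = 1 − Φ(0.9599) ≈ 0.16855. Doubling: P(τ_{3.86} ≤ 16.17) ≈ 2 · 0.16855 = 0.33710 ≈ 0.3371.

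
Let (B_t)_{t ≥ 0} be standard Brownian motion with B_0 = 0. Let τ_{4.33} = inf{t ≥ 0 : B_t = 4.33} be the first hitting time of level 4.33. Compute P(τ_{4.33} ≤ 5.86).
P(τ_{4.33} ≤ 5.86) = 2(1 − Φ(4.33/√5.86)) = 2(1 − Φ(1.7887)) ≈ 0.0737

By the reflection principle for standard BM, P(τ_b ≤ t) = 2 · P(B_t ≥ b). Since B_t ~ N(0, t), P(B_t ≥ 4.33) = 1 − Φ(4.33/√t) = 1 − Φ(4.33/√5.86) = 1 − Φ(1.7887) ≈ 0.03683. Doubling: P(τ_{4.33} ≤ 5.86) ≈ 2 · 0.03683 = 0.07366 ≈ 0.0737.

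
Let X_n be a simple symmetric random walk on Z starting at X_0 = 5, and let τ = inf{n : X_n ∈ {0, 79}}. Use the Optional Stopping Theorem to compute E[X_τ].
E[X_τ] = 5

X_n is a martingale and τ is a bounded-mean stopping time (indeed τ is finite a.s. with bounded expectation since the walk is in a bounded region). By the OST, E[X_τ] = E[X_0] = 5. Equivalently: E[X_τ] = 79 · P(hit 79 first) + 0 · P(hit 0 first) = 79 · (5/79) = 5.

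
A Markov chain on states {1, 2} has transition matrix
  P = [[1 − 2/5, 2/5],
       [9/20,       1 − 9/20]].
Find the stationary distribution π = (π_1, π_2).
π_1 = 9/17, π_2 = 8/17

Solve πP = π with π_1 + π_2 = 1. From πP = π: π_1 · (1 − 2/5) + π_2 · 9/20 = π_1 ⇒ π_2 · 9/20 = π_1 · 2/5 ⇒ π_2/π_1 = (2/5)/(9/20) = 8/9. Together with π_1 + π_2 = 1:
  π_1 = (9/20)/(2/5 + 9/20) = (9/20)/(17/20) = 9/17,
  π_2 = (2/5)/(2/5 + 9/20) = (2/5)/(17/20) = 8/17.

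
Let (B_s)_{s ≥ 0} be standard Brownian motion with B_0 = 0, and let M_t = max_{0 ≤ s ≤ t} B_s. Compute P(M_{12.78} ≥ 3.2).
P(M_{12.78} ≥ 3.2) = 2·P(B_{12.78} ≥ 3.2) = 2(1 − Φ(3.2/√12.78)) ≈ 0.3707

By the reflection principle for Brownian motion, P(M_t ≥ a) = 2 · P(B_t ≥ a) for a ≥ 0. Since B_t ~ N(0, t), P(B_t ≥ 3.2) = 1 − Φ(3.2/√t) = 1 − Φ(3.2/√12.78) = 1 − Φ(0.8951). So
  P(M_{12.78} ≥ 3.2) = 2(1 − Φ(0.8951)) ≈ 0.3707.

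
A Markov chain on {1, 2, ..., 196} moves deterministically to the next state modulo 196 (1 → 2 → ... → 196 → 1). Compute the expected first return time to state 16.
E[T_16 | X_0 = 16] = 196

The chain cycles deterministically, so starting at state 16 it returns in exactly 196 steps. Equivalently, the stationary distribution is uniform π_j = 1/196 for every state j, so by Kac's formula E[T_16] = 1/π_16 = 196.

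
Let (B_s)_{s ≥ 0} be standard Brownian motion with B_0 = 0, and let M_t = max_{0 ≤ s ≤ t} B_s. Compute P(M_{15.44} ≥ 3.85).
P(M_{15.44} ≥ 3.85) = 2·P(B_{15.44} ≥ 3.85) = 2(1 − Φ(3.85/√15.44)) ≈ 0.3272

By the reflection principle for Brownian motion, P(M_t ≥ a) = 2 · P(B_t ≥ a) for a ≥ 0. Since B_t ~ N(0, t), P(B_t ≥ 3.85) = 1 − Φ(3.85/√t) = 1 − Φ(3.85/√15.44) = 1 − Φ(0.9798). So
  P(M_{15.44} ≥ 3.85) = 2(1 − Φ(0.9798)) ≈ 0.3272.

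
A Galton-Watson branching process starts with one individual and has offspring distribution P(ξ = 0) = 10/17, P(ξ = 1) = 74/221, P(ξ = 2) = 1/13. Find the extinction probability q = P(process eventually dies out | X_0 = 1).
q = 1

Mean offspring μ = 0·10/17 + 1·74/221 + 2·1/13 = 108/221 ≤ 1. For μ ≤ 1 with offspring not concentrated at 1, the Galton-Watson process goes extinct almost surely, so q = 1.
(Algebraic check: The pgf is f(s) = 10/17 + 74/221·s + 1/13·s². The extinction probability q is the smallest fixed point of f in [0, 1]. Setting s = f(s):
  1/13·s² + (74/221 − 1)·s + 10/17 = 0
  1/13·s² − (10/17 + 1/13)·s + 10/17 = 0
which factors as (s − 1)·(1/13·s − 10/17) = 0, giving roots s = 1 and s = (10/17)/(1/13) = 130/17. Since 130/17 ≥ 1, the smallest root in [0, 1] is s = 1.)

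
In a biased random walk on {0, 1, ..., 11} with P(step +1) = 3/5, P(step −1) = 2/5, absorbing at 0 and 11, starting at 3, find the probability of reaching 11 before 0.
P(hit 11 before 0) = (1 − (2/3)^3) / (1 − (2/3)^11) = 124659/175099

Let u_k denote P(reach 11 before 0 | start at k). Boundary: u_0 = 0, u_11 = 1. Recurrence: u_k = 3/5·u_{k+1} + 2/5·u_{k-1} for 1 ≤ k ≤ 10. Try u_k = A + B·r^k with r = q/p = (2/5)/(3/5) = 2/3. Substitution satisfies the recurrence; boundary conditions give:
  u_k = (1 − r^k) / (1 − r^N) = (1 − (2/3)^3) / (1 − (2/3)^11) = 124659/175099.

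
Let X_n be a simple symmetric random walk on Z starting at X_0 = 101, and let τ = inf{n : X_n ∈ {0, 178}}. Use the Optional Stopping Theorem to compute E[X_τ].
E[X_τ] = 101

X_n is a martingale and τ is a bounded-mean stopping time (indeed τ is finite a.s. with bounded expectation since the walk is in a bounded region). By the OST, E[X_τ] = E[X_0] = 101. Equivalently: E[X_τ] = 178 · P(hit 178 first) + 0 · P(hit 0 first) = 178 · (101/178) = 101.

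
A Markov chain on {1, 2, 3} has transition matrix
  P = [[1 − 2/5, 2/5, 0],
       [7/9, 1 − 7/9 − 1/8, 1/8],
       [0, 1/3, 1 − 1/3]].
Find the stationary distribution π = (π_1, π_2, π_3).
π = (140/239, 72/239, 27/239)

This is a birth-death chain on three states, which satisfies detailed balance: π_1 · P_{12} = π_2 · P_{21} and π_2 · P_{23} = π_3 · P_{32}.
From π_1 · 2/5 = π_2 · 7/9: π_2/π_1 = (2/5)/(7/9) = 18/35.
From π_2 · 1/8 = π_3 · 1/3: π_3/π_2 = (1/8)/(1/3) = 3/8.
Take π_1 proportional to 1; then unnormalized π = (1, 18/35, 27/140). Normalize by dividing by the sum 239/140:
  π = (140/239, 72/239, 27/239).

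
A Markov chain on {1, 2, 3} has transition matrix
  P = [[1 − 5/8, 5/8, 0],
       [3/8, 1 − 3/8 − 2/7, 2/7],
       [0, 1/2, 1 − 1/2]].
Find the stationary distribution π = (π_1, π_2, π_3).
π = (21/76, 35/76, 5/19)

This is a birth-death chain on three states, which satisfies detailed balance: π_1 · P_{12} = π_2 · P_{21} and π_2 · P_{23} = π_3 · P_{32}.
From π_1 · 5/8 = π_2 · 3/8: π_2/π_1 = (5/8)/(3/8) = 5/3.
From π_2 · 2/7 = π_3 · 1/2: π_3/π_2 = (2/7)/(1/2) = 4/7.
Take π_1 proportional to 1; then unnormalized π = (1, 5/3, 20/21). Normalize by dividing by the sum 76/21:
  π = (21/76, 35/76, 5/19).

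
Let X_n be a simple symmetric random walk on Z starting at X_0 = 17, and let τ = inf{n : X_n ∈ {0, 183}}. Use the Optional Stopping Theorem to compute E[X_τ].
E[X_τ] = 17

X_n is a martingale and τ is a bounded-mean stopping time (indeed τ is finite a.s. with bounded expectation since the walk is in a bounded region). By the OST, E[X_τ] = E[X_0] = 17. Equivalently: E[X_τ] = 183 · P(hit 183 first) + 0 · P(hit 0 first) = 183 · (17/183) = 17.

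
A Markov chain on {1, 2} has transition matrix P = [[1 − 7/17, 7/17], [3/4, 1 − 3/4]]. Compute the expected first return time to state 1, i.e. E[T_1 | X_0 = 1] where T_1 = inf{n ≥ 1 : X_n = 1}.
E[T_1 | X_0 = 1] = 1/π_1 = 79/51

For an irreducible recurrent Markov chain with stationary distribution π, E[T_i | X_0 = i] = 1/π_i (Kac's formula). Here π_1 = (3/4)/(7/17 + 3/4) = (3/4)/(79/68) = 51/79, so E[T_1 | X_0 = 1] = 1/π_1 = (7/17 + 3/4)/(3/4) = (79/68)/(3/4) = 79/51.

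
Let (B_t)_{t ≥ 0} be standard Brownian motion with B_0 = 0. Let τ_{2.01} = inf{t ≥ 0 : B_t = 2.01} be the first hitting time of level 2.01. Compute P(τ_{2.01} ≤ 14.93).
P(τ_{2.01} ≤ 14.93) = 2(1 − Φ(2.01/√14.93)) = 2(1 − Φ(0.5202)) ≈ 0.6029

By the reflection principle for standard BM, P(τ_b ≤ t) = 2 · P(B_t ≥ b). Since B_t ~ N(0, t), P(B_t ≥ 2.01) = 1 − Φ(2.01/√t) = 1 − Φ(2.01/√14.93) = 1 − Φ(0.5202) ≈ 0.30146. Doubling: P(τ_{2.01} ≤ 14.93) ≈ 2 · 0.30146 = 0.60292 ≈ 0.6029.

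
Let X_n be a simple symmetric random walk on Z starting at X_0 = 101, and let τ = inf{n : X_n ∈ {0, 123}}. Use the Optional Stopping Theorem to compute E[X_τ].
E[X_τ] = 101

X_n is a martingale and τ is a bounded-mean stopping time (indeed τ is finite a.s. with bounded expectation since the walk is in a bounded region). By the OST, E[X_τ] = E[X_0] = 101. Equivalently: E[X_τ] = 123 · P(hit 123 first) + 0 · P(hit 0 first) = 123 · (101/123) = 101.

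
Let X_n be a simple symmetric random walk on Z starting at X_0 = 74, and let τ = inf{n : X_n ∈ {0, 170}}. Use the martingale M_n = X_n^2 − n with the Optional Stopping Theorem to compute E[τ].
E[τ] = 7104

M_n = X_n^2 − n is a martingale (since E[X_{n+1}^2 | F_n] = X_n^2 + 1). By OST (τ has finite mean in a bounded region), E[M_τ] = E[M_0] = X_0^2 − 0 = 74^2 = 5476. Also E[M_τ] = E[X_τ^2] − E[τ]. The walk exits at 0 or 170, with P(hit 170 first) = 74/170, so E[X_τ^2] = 170^2 · 74/170 + 0 = 12580. Thus E[τ] = E[X_τ^2] − E[M_τ] = 12580 − 5476 = 7104 = 74(170 − 74) = 7104.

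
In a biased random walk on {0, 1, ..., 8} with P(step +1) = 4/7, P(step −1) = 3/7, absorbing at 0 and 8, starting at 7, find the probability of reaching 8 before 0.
P(hit 8 before 0) = (1 − (3/4)^7) / (1 − (3/4)^8) = 56788/58975

Let u_k denote P(reach 8 before 0 | start at k). Boundary: u_0 = 0, u_8 = 1. Recurrence: u_k = 4/7·u_{k+1} + 3/7·u_{k-1} for 1 ≤ k ≤ 7. Try u_k = A + B·r^k with r = q/p = (3/7)/(4/7) = 3/4. Substitution satisfies the recurrence; boundary conditions give:
  u_k = (1 − r^k) / (1 − r^N) = (1 − (3/4)^7) / (1 − (3/4)^8) = 56788/58975.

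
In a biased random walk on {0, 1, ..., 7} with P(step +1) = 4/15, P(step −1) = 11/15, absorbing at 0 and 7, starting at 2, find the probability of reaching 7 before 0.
P(hit 7 before 0) = (1 − (11/4)^2) / (1 − (11/4)^7) = 15360/2781541

Let u_k denote P(reach 7 before 0 | start at k). Boundary: u_0 = 0, u_7 = 1. Recurrence: u_k = 4/15·u_{k+1} + 11/15·u_{k-1} for 1 ≤ k ≤ 6. Try u_k = A + B·r^k with r = q/p = (11/15)/(4/15) = 11/4. Substitution satisfies the recurrence; boundary conditions give:
  u_k = (1 − r^k) / (1 − r^N) = (1 − (11/4)^2) / (1 − (11/4)^7) = 15360/2781541.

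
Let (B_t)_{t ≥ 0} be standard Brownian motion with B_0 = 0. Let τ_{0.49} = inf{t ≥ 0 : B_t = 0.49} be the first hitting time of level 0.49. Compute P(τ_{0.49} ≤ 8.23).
P(τ_{0.49} ≤ 8.23) = 2(1 − Φ(0.49/√8.23)) = 2(1 − Φ(0.1708)) ≈ 0.8644

By the reflection principle for standard BM, P(τ_b ≤ t) = 2 · P(B_t ≥ b). Since B_t ~ N(0, t), P(B_t ≥ 0.49) = 1 − Φ(0.49/√t) = 1 − Φ(0.49/√8.23) = 1 − Φ(0.1708) ≈ 0.43219. Doubling: P(τ_{0.49} ≤ 8.23) ≈ 2 · 0.43219 = 0.86438 ≈ 0.8644.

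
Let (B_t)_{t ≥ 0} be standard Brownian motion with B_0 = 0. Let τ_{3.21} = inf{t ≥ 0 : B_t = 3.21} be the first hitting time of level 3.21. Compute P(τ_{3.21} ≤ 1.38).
P(τ_{3.21} ≤ 1.38) = 2(1 − Φ(3.21/√1.38)) = 2(1 − Φ(2.7325)) ≈ 0.0063

By the reflection principle for standard BM, P(τ_b ≤ t) = 2 · P(B_t ≥ b). Since B_t ~ N(0, t), P(B_t ≥ 3.21) = 1 − Φ(3.21/√t) = 1 − Φ(3.21/√1.38) = 1 − Φ(2.7325) ≈ 0.00314. Doubling: P(τ_{3.21} ≤ 1.38) ≈ 2 · 0.00314 = 0.00628 ≈ 0.0063.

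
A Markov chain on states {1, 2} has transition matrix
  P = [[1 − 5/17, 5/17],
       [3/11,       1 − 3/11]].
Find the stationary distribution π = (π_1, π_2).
π_1 = 51/106, π_2 = 55/106

Solve πP = π with π_1 + π_2 = 1. From πP = π: π_1 · (1 − 5/17) + π_2 · 3/11 = π_1 ⇒ π_2 · 3/11 = π_1 · 5/17 ⇒ π_2/π_1 = (5/17)/(3/11) = 55/51. Together with π_1 + π_2 = 1:
  π_1 = (3/11)/(5/17 + 3/11) = (3/11)/(106/187) = 51/106,
  π_2 = (5/17)/(5/17 + 3/11) = (5/17)/(106/187) = 55/106.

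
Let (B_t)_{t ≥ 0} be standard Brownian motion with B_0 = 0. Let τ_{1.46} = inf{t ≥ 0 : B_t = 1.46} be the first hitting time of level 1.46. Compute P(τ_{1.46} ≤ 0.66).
P(τ_{1.46} ≤ 0.66) = 2(1 − Φ(1.46/√0.66)) = 2(1 − Φ(1.7971)) ≈ 0.0723

By the reflection principle for standard BM, P(τ_b ≤ t) = 2 · P(B_t ≥ b). Since B_t ~ N(0, t), P(B_t ≥ 1.46) = 1 − Φ(1.46/√t) = 1 − Φ(1.46/√0.66) = 1 − Φ(1.7971) ≈ 0.03616. Doubling: P(τ_{1.46} ≤ 0.66) ≈ 2 · 0.03616 = 0.07232 ≈ 0.0723.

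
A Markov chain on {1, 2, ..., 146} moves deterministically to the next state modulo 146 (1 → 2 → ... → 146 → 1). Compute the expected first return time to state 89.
E[T_89 | X_0 = 89] = 146

The chain cycles deterministically, so starting at state 89 it returns in exactly 146 steps. Equivalently, the stationary distribution is uniform π_j = 1/146 for every state j, so by Kac's formula E[T_89] = 1/π_89 = 146.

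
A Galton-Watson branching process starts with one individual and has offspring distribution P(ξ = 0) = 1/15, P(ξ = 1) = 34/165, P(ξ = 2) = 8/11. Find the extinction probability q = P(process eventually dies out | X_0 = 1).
q = 11/120

The pgf is f(s) = 1/15 + 34/165·s + 8/11·s². The extinction probability q is the smallest fixed point of f in [0, 1]. Setting s = f(s):
  8/11·s² + (34/165 − 1)·s + 1/15 = 0
  8/11·s² − (1/15 + 8/11)·s + 1/15 = 0
which factors as (s − 1)·(8/11·s − 1/15) = 0, giving roots s = 1 and s = (1/15)/(8/11) = 11/120.
Mean offspring μ = 34/165 + 2·8/11 = 274/165 > 1 (supercritical), so q < 1. The extinction probability is the smaller root: q = (1/15)/(8/11) = 11/120.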